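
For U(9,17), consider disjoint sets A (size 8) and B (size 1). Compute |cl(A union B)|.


|A union B| = 8 + 1 = 9 (disjoint).
In U(9,17), cl(S) = S if |S| < 9, else cl(S) = E.
Since 9 >= 9, cl(A union B) = E.
|cl(A union B)| = 17.

17


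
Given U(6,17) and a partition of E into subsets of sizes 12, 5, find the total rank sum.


r(Ai) = min(|Ai|, 6) for each part.
Sum = min(12,6) + min(5,6)
    = 6 + 5
    = 11.

11


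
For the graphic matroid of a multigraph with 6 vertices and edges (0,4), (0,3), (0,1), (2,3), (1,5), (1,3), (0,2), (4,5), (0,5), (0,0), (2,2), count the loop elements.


In a graphic matroid, a loop is a self-loop edge (u,u) with rank 0.
Examining all 11 edges for self-loops...
Self-loops found: (0,0), (2,2)
Number of loops = 2.

2


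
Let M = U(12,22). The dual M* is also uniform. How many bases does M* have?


The dual of U(r,n) is U(n-r, n) = U(10,22).
Bases of U(10,22) are all (10)-element subsets.
|B(M*)| = (22 choose 10) = 646646.

646646


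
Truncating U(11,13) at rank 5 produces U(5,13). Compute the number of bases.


Truncating U(11,13) to rank 5 gives U(5,13).
Bases of U(5,13) are all 5-element subsets of 13 elements.
Number of bases = C(13,5) = 1287.

1287


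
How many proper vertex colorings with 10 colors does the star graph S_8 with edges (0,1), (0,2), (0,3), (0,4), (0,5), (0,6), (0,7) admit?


P(tree, k) = k * (k-1)^(7) for any tree on 8 vertices.
P(10) = 10 * 9^7 = 10 * 4782969 = 47829690.

47829690


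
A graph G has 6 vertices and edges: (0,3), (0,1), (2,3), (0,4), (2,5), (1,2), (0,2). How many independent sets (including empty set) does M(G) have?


An independent set in a graphic matroid is an acyclic edge subset.
G has 6 vertices and 7 edges.
Enumerate all 2^7 = 128 subsets, checking for acyclicity.
Total independent sets = 96.

96


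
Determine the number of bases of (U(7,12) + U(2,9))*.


(M1+M2)* = M1* + M2*.
M1* = U(5,12), bases: C(12,5) = 792.
M2* = U(7,9), bases: C(9,7) = 36.
|B(M*)| = 792 * 36 = 28512.

28512


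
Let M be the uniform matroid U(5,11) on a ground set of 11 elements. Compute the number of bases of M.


Bases of U(5,11) are all 5-element subsets of the 11-element ground set.
Number of bases = C(11,5).
(11 choose 5) = 462.

462


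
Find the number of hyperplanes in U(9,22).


Hyperplanes of U(9,22) are flats of rank 8.
In a uniform matroid, these are exactly the (8)-element subsets.
Count = C(22,8) = 319770.

319770


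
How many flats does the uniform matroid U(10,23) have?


Flats of U(10,23): every subset of size < 10 is a flat, plus E itself.
Count = C(23,0) + C(23,1) + C(23,2) + C(23,3) + C(23,4) + C(23,5) + C(23,6) + C(23,7) + C(23,8) + C(23,9) + 1
     = 1 + 23 + 253 + 1771 + 8855 + 33649 + 100947 + 245157 + 490314 + 817190 + 1
     = 1698161.

1698161


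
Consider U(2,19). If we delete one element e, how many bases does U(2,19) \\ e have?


Deleting e from U(2,19) gives U(2,18) since n > r.
Bases of U(2,18) = C(18,2) = 18! / (2! * 16!) = 153.

153


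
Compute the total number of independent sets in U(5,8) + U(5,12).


For a direct sum, |I(M1+M2)| = |I(M1)| * |I(M2)|.
|I(U(5,8))| = sum C(8,k) for k=0..5 = 219.
|I(U(5,12))| = sum C(12,k) for k=0..5 = 1586.
Total = 219 * 1586 = 347334.

347334


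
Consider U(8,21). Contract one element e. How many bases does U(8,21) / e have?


Contracting e from U(8,21) gives U(7,20).
Bases of U(7,20) = (20 choose 7) = 77520.

77520


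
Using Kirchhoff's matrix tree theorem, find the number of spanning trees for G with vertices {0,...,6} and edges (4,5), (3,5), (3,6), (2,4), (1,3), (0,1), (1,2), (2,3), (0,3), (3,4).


By Kirchhoff's matrix tree theorem, the number of spanning trees equals
the determinant of any cofactor of the Laplacian matrix L.
G has 7 vertices and 10 edges.
Computing the (6 x 6) cofactor determinant gives 55.

55


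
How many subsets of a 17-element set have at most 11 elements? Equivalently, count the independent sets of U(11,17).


Independent sets of U(11,17) are all subsets of size <= 11.
Count = (17 choose 0) + (17 choose 1) + (17 choose 2) + (17 choose 3) + (17 choose 4) + (17 choose 5) + (17 choose 6) + (17 choose 7) + (17 choose 8) + (17 choose 9) + (17 choose 10) + (17 choose 11)
     = 1 + 17 + 136 + 680 + 2380 + 6188 + 12376 + 19448 + 24310 + 24310 + 19448 + 12376
     = 121670.

121670


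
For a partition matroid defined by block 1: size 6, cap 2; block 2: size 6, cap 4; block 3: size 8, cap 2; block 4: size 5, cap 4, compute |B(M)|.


A basis picks exactly ci elements from block i.
Number of bases = product of C(|Si|, ci).
= C(6,2) * C(6,4) * C(8,2) * C(5,4)
= 15 * 15 * 28 * 5
= 31500.

31500


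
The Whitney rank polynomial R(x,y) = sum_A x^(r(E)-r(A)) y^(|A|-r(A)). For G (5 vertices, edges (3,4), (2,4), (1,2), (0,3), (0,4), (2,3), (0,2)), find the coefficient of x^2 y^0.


R(x,y) = sum over A in 2^E of x^(r(E)-r(A)) * y^(|A|-r(A)).
G has 5 vertices, 7 edges. r(E) = 4.
Enumerate all 2^7 = 128 subsets.
Count subsets with r(E)-r(A)=2 and |A|-r(A)=0: 21.

21


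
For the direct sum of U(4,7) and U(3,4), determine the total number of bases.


Bases of a direct sum M1 + M2: |B| = |B(M1)| * |B(M2)|.
|B(U(4,7))| = C(7,4) = 35.
|B(U(3,4))| = C(4,3) = 4.
Total bases = 35 * 4 = 140.

140


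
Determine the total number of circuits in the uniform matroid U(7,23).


In U(7,23), circuits are the (8)-element subsets.
Any set of 8 elements is dependent, and removing any one element gives
an independent set of size 7, so it is a minimal dependent set.
Number of circuits = C(23,8) = 23! / (8! * 15!) = 490314.

490314


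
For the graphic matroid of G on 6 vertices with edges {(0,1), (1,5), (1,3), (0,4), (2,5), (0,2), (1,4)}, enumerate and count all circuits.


A circuit in a graphic matroid = edge set of a simple cycle.
G has 6 vertices and 7 edges.
Enumerating all minimal edge subsets forming cycles...
Total circuits found: 3.

3


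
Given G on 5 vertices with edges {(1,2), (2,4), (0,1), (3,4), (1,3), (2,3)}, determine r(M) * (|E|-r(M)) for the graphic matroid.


r(M) = |V| - c = 5 - 1 = 4.
nullity = |E| - r(M) = 6 - 4 = 2.
Product = 4 * 2 = 8.

8


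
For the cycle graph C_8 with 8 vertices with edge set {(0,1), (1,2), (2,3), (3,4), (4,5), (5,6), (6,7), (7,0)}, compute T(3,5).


T(C_8; x,y) = x + x^2 + ... + x^(7) + y.
T(3,5) = 3^1 + 3^2 + 3^3 + 3^4 + 3^5 + 3^6 + 3^7 + 5
= 3 + 9 + 27 + 81 + 243 + 729 + 2187 + 5
= 3284.

3284


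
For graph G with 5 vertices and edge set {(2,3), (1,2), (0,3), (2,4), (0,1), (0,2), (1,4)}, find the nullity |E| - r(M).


Cycle rank (nullity) = |E| - r(M) = |E| - (|V| - c).
|E| = 7, |V| = 5, c = 1.
Nullity = 7 - (5 - 1) = 7 - 4 = 3.

3


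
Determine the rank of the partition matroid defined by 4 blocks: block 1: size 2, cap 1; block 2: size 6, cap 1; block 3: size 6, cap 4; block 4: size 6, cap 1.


Rank of a partition matroid = sum of min(|Si|, ci) for each block.
= min(2,1) + min(6,1) + min(6,4) + min(6,1)
= 1 + 1 + 4 + 1
= 7.

7


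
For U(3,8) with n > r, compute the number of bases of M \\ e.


Deleting e from U(3,8) gives U(3,7) since n > r.
Bases of U(3,7) = (7 choose 3) = 35.

35


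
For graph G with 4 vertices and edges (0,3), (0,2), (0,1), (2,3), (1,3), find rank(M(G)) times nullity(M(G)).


r(M) = |V| - c = 4 - 1 = 3.
nullity = |E| - r(M) = 5 - 3 = 2.
Product = 3 * 2 = 6.

6


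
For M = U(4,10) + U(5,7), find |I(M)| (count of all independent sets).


For a direct sum, |I(M1+M2)| = |I(M1)| * |I(M2)|.
|I(U(4,10))| = sum C(10,k) for k=0..4 = 386.
|I(U(5,7))| = sum C(7,k) for k=0..5 = 120.
Total = 386 * 120 = 46320.

46320


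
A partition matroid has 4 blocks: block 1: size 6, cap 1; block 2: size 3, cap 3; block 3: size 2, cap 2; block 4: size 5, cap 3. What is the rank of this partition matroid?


Rank of a partition matroid = sum of min(|Si|, ci) for each block.
= min(6,1) + min(3,3) + min(2,2) + min(5,3)
= 1 + 3 + 2 + 3
= 9.

9


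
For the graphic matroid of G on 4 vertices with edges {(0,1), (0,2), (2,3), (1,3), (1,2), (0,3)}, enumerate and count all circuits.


A circuit in a graphic matroid = edge set of a simple cycle.
G has 4 vertices and 6 edges.
Enumerating all minimal edge subsets forming cycles...
Total circuits found: 7.

7


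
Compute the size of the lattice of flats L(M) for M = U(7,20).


Flats of U(7,20): every subset of size < 7 is a flat, plus E itself.
Count = C(20,0) + C(20,1) + C(20,2) + C(20,3) + C(20,4) + C(20,5) + C(20,6) + 1
     = 1 + 20 + 190 + 1140 + 4845 + 15504 + 38760 + 1
     = 60461.

60461


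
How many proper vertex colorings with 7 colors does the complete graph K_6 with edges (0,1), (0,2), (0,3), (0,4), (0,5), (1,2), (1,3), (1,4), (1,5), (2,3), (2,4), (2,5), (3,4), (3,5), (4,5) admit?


P(K_6, k) = k(k-1)(k-2)...(k-5).
P(7) = (7) * (6) * (5) * (4) * (3) * (2) = 5040.

5040


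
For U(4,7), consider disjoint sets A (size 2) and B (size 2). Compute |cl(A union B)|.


|A union B| = 2 + 2 = 4 (disjoint).
In U(4,7), cl(S) = S if |S| < 4, else cl(S) = E.
Since 4 >= 4, cl(A union B) = E.
|cl(A union B)| = 7.

7


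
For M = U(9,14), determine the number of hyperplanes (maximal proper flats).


Hyperplanes of U(9,14) are flats of rank 8.
In a uniform matroid, these are exactly the (8)-element subsets.
Count = C(14,8) = 3003.

3003


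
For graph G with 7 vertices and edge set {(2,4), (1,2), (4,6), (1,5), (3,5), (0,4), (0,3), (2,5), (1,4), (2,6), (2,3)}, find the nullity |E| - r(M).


Cycle rank (nullity) = |E| - r(M) = |E| - (|V| - c).
|E| = 11, |V| = 7, c = 1.
Nullity = 11 - (7 - 1) = 11 - 6 = 5.

5


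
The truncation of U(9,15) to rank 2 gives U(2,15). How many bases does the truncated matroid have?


Truncating U(9,15) to rank 2 gives U(2,15).
Bases of U(2,15) are all 2-element subsets of 15 elements.
Number of bases = C(15,2) = (15 * 14) / (1 * 2) = 105.

105


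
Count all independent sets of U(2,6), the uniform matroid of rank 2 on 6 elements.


Independent sets of U(2,6) are all subsets of size <= 2.
Count = C(6,0) + C(6,1) + C(6,2)
     = 1 + 6 + 15
     = 22.

22


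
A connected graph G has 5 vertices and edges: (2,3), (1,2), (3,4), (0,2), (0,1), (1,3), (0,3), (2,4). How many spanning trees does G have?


By Kirchhoff's matrix tree theorem, the number of spanning trees equals
the determinant of any cofactor of the Laplacian matrix L.
G has 5 vertices and 8 edges.
Computing the (4 x 4) cofactor determinant gives 40.

40


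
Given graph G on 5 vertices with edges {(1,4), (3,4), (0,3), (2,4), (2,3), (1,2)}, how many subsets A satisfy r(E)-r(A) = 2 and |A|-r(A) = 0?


R(x,y) = sum over A in 2^E of x^(r(E)-r(A)) * y^(|A|-r(A)).
G has 5 vertices, 6 edges. r(E) = 4.
Enumerate all 2^6 = 64 subsets.
Count subsets with r(E)-r(A)=2 and |A|-r(A)=0: 15.

15


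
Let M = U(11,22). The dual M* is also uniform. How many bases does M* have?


The dual of U(r,n) is U(n-r, n) = U(11,22).
Bases of U(11,22) are all (11)-element subsets.
|B(M*)| = C(22,11) = 705432.

705432


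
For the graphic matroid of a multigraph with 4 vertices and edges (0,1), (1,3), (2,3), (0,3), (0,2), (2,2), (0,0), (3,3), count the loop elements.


In a graphic matroid, a loop is a self-loop edge (u,u) with rank 0.
Examining all 8 edges for self-loops...
Self-loops found: (2,2), (0,0), (3,3)
Number of loops = 3.

3


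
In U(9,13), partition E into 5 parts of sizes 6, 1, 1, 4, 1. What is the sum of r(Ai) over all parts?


r(Ai) = min(|Ai|, 9) for each part.
Sum = min(6,9) + min(1,9) + min(1,9) + min(4,9) + min(1,9)
    = 6 + 1 + 1 + 4 + 1
    = 13.

13


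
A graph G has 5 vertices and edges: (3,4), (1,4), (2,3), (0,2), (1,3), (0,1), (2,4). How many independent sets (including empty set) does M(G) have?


An independent set in a graphic matroid is an acyclic edge subset.
G has 5 vertices and 7 edges.
Enumerate all 2^7 = 128 subsets, checking for acyclicity.
Total independent sets = 86.

86


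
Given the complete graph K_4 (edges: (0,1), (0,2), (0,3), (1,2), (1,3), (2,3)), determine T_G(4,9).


T(K_4; x,y) = x^3 + 3x^2 + 4xy + 2x + y^3 + 3y^2 + 2y.
Substituting x=4, y=9:
= 64 + 48 + 144 + 8 + 729 + 243 + 18
= 1254.

1254


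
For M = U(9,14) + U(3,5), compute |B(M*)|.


(M1+M2)* = M1* + M2*.
M1* = U(5,14), bases: C(14,5) = 2002.
M2* = U(2,5), bases: C(5,2) = 10.
|B(M*)| = 2002 * 10 = 20020.

20020


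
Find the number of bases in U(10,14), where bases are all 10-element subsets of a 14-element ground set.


Bases of U(10,14) are all 10-element subsets of the 14-element ground set.
Number of bases = C(14,10).
C(14,10) = 14! / (10! * 4!) = 1001.

1001


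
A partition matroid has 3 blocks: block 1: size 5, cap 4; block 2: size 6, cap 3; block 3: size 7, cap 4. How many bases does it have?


A basis picks exactly ci elements from block i.
Number of bases = product of C(|Si|, ci).
= C(5,4) * C(6,3) * C(7,4)
= 5 * 20 * 35
= 3500.

3500


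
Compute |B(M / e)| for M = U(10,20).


Contracting e from U(10,20) gives U(9,19).
Bases of U(9,19) = C(19,9) = 92378.

92378


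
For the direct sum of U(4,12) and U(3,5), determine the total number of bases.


Bases of a direct sum M1 + M2: |B| = |B(M1)| * |B(M2)|.
|B(U(4,12))| = C(12,4) = 495.
|B(U(3,5))| = C(5,3) = 10.
Total bases = 495 * 10 = 4950.

4950


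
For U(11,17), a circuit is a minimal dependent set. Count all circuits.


In U(11,17), circuits are the (12)-element subsets.
Any set of 12 elements is dependent, and removing any one element gives
an independent set of size 11, so it is a minimal dependent set.
Number of circuits = (17 choose 12) = 6188.

6188


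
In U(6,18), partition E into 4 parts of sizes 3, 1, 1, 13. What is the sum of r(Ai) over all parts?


r(Ai) = min(|Ai|, 6) for each part.
Sum = min(3,6) + min(1,6) + min(1,6) + min(13,6)
    = 3 + 1 + 1 + 6
    = 11.

11


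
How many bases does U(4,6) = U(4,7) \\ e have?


Deleting e from U(4,7) gives U(4,6) since n > r.
Bases of U(4,6) = (6 choose 4) = 15.

15


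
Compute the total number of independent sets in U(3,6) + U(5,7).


For a direct sum, |I(M1+M2)| = |I(M1)| * |I(M2)|.
|I(U(3,6))| = sum C(6,k) for k=0..3 = 42.
|I(U(5,7))| = sum C(7,k) for k=0..5 = 120.
Total = 42 * 120 = 5040.

5040


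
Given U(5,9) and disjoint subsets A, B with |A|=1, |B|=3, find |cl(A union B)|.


|A union B| = 1 + 3 = 4 (disjoint).
In U(5,9), cl(S) = S if |S| < 5, else cl(S) = E.
Since 4 < 5, cl(A union B) = A union B.
|cl(A union B)| = 4.

4


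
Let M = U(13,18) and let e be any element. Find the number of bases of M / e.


Contracting e from U(13,18) gives U(12,17).
Bases of U(12,17) = (17 choose 12) = 6188.

6188


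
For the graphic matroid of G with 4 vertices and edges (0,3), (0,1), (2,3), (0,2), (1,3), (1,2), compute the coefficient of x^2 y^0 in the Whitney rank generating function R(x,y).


R(x,y) = sum over A in 2^E of x^(r(E)-r(A)) * y^(|A|-r(A)).
G has 4 vertices, 6 edges. r(E) = 3.
Enumerate all 2^6 = 64 subsets.
Count subsets with r(E)-r(A)=2 and |A|-r(A)=0: 6.

6


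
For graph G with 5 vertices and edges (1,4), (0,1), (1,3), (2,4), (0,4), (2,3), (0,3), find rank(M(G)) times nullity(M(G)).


r(M) = |V| - c = 5 - 1 = 4.
nullity = |E| - r(M) = 7 - 4 = 3.
Product = 4 * 3 = 12.

12


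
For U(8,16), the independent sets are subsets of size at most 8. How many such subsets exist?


Independent sets of U(8,16) are all subsets of size <= 8.
Count = (16 choose 0) + (16 choose 1) + (16 choose 2) + (16 choose 3) + (16 choose 4) + (16 choose 5) + (16 choose 6) + (16 choose 7) + (16 choose 8)
     = 1 + 16 + 120 + 560 + 1820 + 4368 + 8008 + 11440 + 12870
     = 39203.

39203


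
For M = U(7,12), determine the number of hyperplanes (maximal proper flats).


Hyperplanes of U(7,12) are flats of rank 6.
In a uniform matroid, these are exactly the (6)-element subsets.
Count = C(12,6) = 924.

924


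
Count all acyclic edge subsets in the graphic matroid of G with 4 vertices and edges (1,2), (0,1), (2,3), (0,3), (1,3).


An independent set in a graphic matroid is an acyclic edge subset.
G has 4 vertices and 5 edges.
Enumerate all 2^5 = 32 subsets, checking for acyclicity.
Total independent sets = 24.

24


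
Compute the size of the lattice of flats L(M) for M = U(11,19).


Flats of U(11,19): every subset of size < 11 is a flat, plus E itself.
Count = (19 choose 0) + (19 choose 1) + (19 choose 2) + (19 choose 3) + (19 choose 4) + (19 choose 5) + (19 choose 6) + (19 choose 7) + (19 choose 8) + (19 choose 9) + (19 choose 10) + 1
     = 1 + 19 + 171 + 969 + 3876 + 11628 + 27132 + 50388 + 75582 + 92378 + 92378 + 1
     = 354523.

354523


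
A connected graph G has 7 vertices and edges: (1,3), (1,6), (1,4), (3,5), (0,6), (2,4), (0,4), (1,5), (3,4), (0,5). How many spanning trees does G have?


By Kirchhoff's matrix tree theorem, the number of spanning trees equals
the determinant of any cofactor of the Laplacian matrix L.
G has 7 vertices and 10 edges.
Computing the (6 x 6) cofactor determinant gives 69.

69


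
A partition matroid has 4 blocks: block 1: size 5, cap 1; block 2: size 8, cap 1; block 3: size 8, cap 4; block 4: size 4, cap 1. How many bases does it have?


A basis picks exactly ci elements from block i.
Number of bases = product of C(|Si|, ci).
= C(5,1) * C(8,1) * C(8,4) * C(4,1)
= 5 * 8 * 70 * 4
= 11200.

11200


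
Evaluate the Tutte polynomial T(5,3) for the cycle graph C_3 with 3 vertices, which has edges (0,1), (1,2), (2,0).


T(C_3; x,y) = x + x^2 + ... + x^(2) + y.
T(5,3) = 5^1 + 5^2 + 3
= 5 + 25 + 3
= 33.

33


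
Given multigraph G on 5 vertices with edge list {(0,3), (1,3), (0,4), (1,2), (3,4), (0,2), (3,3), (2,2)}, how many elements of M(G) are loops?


In a graphic matroid, a loop is a self-loop edge (u,u) with rank 0.
Examining all 8 edges for self-loops...
Self-loops found: (3,3), (2,2)
Number of loops = 2.

2


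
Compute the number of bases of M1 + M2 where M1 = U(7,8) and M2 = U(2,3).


Bases of a direct sum M1 + M2: |B| = |B(M1)| * |B(M2)|.
|B(U(7,8))| = C(8,7) = 8.
|B(U(2,3))| = C(3,2) = 3.
Total bases = 8 * 3 = 24.

24


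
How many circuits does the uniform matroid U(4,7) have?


In U(4,7), circuits are the (5)-element subsets.
Any set of 5 elements is dependent, and removing any one element gives
an independent set of size 4, so it is a minimal dependent set.
Number of circuits = C(7,5) = 21.

21


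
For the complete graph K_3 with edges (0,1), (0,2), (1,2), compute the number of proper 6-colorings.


P(K_3, k) = k(k-1)(k-2)...(k-2).
P(6) = (6) * (5) * (4) = 120.

120


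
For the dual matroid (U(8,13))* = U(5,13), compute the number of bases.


The dual of U(r,n) is U(n-r, n) = U(5,13).
Bases of U(5,13) are all (5)-element subsets.
|B(M*)| = C(13,5) = 1287.

1287


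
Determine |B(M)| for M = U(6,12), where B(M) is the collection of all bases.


Bases of U(6,12) are all 6-element subsets of the 12-element ground set.
Number of bases = C(12,6).
(12 choose 6) = 924.

924


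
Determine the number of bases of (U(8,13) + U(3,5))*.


(M1+M2)* = M1* + M2*.
M1* = U(5,13), bases: C(13,5) = 1287.
M2* = U(2,5), bases: C(5,2) = 10.
|B(M*)| = 1287 * 10 = 12870.

12870


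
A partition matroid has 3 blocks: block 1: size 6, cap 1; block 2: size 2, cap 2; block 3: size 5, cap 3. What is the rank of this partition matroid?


Rank of a partition matroid = sum of min(|Si|, ci) for each block.
= min(6,1) + min(2,2) + min(5,3)
= 1 + 2 + 3
= 6.

6


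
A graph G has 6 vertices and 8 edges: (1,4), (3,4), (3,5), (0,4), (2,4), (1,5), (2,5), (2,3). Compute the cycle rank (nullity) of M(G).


Cycle rank (nullity) = |E| - r(M) = |E| - (|V| - c).
|E| = 8, |V| = 6, c = 1.
Nullity = 8 - (6 - 1) = 8 - 5 = 3.

3


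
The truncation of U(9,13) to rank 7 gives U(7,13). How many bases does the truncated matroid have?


Truncating U(9,13) to rank 7 gives U(7,13).
Bases of U(7,13) are all 7-element subsets of 13 elements.
Number of bases = C(13,7) = 1716.

1716


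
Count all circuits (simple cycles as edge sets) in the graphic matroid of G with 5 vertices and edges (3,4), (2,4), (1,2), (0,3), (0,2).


A circuit in a graphic matroid = edge set of a simple cycle.
G has 5 vertices and 5 edges.
Enumerating all minimal edge subsets forming cycles...
Total circuits found: 1.

1


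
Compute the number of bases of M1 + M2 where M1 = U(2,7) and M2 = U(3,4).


Bases of a direct sum M1 + M2: |B| = |B(M1)| * |B(M2)|.
|B(U(2,7))| = C(7,2) = 21.
|B(U(3,4))| = C(4,3) = 4.
Total bases = 21 * 4 = 84.

84


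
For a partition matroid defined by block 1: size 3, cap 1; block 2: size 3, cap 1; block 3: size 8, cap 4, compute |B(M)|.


A basis picks exactly ci elements from block i.
Number of bases = product of C(|Si|, ci).
= C(3,1) * C(3,1) * C(8,4)
= 3 * 3 * 70
= 630.

630


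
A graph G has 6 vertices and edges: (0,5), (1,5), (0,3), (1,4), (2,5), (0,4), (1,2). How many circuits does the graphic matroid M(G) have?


A circuit in a graphic matroid = edge set of a simple cycle.
G has 6 vertices and 7 edges.
Enumerating all minimal edge subsets forming cycles...
Total circuits found: 3.

3


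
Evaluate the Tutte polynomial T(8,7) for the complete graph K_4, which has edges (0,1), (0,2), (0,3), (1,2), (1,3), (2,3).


T(K_4; x,y) = x^3 + 3x^2 + 4xy + 2x + y^3 + 3y^2 + 2y.
Substituting x=8, y=7:
= 512 + 192 + 224 + 16 + 343 + 147 + 14
= 1448.

1448


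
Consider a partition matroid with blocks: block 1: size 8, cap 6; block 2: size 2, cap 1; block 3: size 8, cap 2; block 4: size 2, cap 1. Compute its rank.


Rank of a partition matroid = sum of min(|Si|, ci) for each block.
= min(8,6) + min(2,1) + min(8,2) + min(2,1)
= 6 + 1 + 2 + 1
= 10.

10


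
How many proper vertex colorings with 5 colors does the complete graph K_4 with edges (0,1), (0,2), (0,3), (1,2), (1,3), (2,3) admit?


P(K_4, k) = k(k-1)(k-2)...(k-3).
P(5) = (5) * (4) * (3) * (2) = 120.

120


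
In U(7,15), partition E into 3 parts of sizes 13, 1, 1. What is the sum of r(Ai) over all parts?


r(Ai) = min(|Ai|, 7) for each part.
Sum = min(13,7) + min(1,7) + min(1,7)
    = 7 + 1 + 1
    = 9.

9


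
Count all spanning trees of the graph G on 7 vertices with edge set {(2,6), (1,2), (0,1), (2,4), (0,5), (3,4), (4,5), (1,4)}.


By Kirchhoff's matrix tree theorem, the number of spanning trees equals
the determinant of any cofactor of the Laplacian matrix L.
G has 7 vertices and 8 edges.
Computing the (6 x 6) cofactor determinant gives 11.

11


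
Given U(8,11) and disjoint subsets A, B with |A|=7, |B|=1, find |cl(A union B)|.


|A union B| = 7 + 1 = 8 (disjoint).
In U(8,11), cl(S) = S if |S| < 8, else cl(S) = E.
Since 8 >= 8, cl(A union B) = E.
|cl(A union B)| = 11.

11


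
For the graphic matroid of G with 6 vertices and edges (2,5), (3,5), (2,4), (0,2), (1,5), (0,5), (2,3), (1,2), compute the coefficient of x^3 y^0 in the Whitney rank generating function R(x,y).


R(x,y) = sum over A in 2^E of x^(r(E)-r(A)) * y^(|A|-r(A)).
G has 6 vertices, 8 edges. r(E) = 5.
Enumerate all 2^8 = 256 subsets.
Count subsets with r(E)-r(A)=3 and |A|-r(A)=0: 28.

28


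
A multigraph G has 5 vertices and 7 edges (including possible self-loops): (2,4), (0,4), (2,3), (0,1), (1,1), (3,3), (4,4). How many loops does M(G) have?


In a graphic matroid, a loop is a self-loop edge (u,u) with rank 0.
Examining all 7 edges for self-loops...
Self-loops found: (1,1), (3,3), (4,4)
Number of loops = 3.

3


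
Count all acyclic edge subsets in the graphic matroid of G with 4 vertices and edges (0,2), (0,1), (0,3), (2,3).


An independent set in a graphic matroid is an acyclic edge subset.
G has 4 vertices and 4 edges.
Enumerate all 2^4 = 16 subsets, checking for acyclicity.
Total independent sets = 14.

14


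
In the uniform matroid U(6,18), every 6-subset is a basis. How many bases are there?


Bases of U(6,18) are all 6-element subsets of the 18-element ground set.
Number of bases = C(18,6).
(18 choose 6) = 18564.

18564


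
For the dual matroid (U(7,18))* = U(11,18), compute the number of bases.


The dual of U(r,n) is U(n-r, n) = U(11,18).
Bases of U(11,18) are all (11)-element subsets.
|B(M*)| = C(18,11) = 18! / (11! * 7!) = 31824.

31824


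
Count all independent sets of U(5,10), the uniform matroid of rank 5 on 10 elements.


Independent sets of U(5,10) are all subsets of size <= 5.
Count = (10 choose 0) + (10 choose 1) + (10 choose 2) + (10 choose 3) + (10 choose 4) + (10 choose 5)
     = 1 + 10 + 45 + 120 + 210 + 252
     = 638.

638


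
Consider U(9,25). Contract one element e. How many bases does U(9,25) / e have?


Contracting e from U(9,25) gives U(8,24).
Bases of U(8,24) = C(24,8) = 24! / (8! * 16!) = 735471.

735471


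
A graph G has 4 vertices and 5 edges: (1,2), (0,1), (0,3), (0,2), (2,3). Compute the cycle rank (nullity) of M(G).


Cycle rank (nullity) = |E| - r(M) = |E| - (|V| - c).
|E| = 5, |V| = 4, c = 1.
Nullity = 5 - (4 - 1) = 5 - 3 = 2.

2


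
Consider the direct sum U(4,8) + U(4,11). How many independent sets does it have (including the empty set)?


For a direct sum, |I(M1+M2)| = |I(M1)| * |I(M2)|.
|I(U(4,8))| = sum C(8,k) for k=0..4 = 163.
|I(U(4,11))| = sum C(11,k) for k=0..4 = 562.
Total = 163 * 562 = 91606.

91606


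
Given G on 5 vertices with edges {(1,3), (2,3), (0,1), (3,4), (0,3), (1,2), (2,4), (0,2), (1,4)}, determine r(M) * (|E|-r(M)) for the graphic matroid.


r(M) = |V| - c = 5 - 1 = 4.
nullity = |E| - r(M) = 9 - 4 = 5.
Product = 4 * 5 = 20.

20


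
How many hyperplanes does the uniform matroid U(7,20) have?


Hyperplanes of U(7,20) are flats of rank 6.
In a uniform matroid, these are exactly the (6)-element subsets.
Count = (20 choose 6) = 38760.

38760


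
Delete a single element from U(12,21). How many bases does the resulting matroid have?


Deleting e from U(12,21) gives U(12,20) since n > r.
Bases of U(12,20) = C(20,12) = 20! / (12! * 8!) = 125970.

125970


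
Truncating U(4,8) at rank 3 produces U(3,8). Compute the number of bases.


Truncating U(4,8) to rank 3 gives U(3,8).
Bases of U(3,8) are all 3-element subsets of 8 elements.
Number of bases = (8 choose 3) = 56.

56


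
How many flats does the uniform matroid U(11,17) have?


Flats of U(11,17): every subset of size < 11 is a flat, plus E itself.
Count = (17 choose 0) + (17 choose 1) + (17 choose 2) + (17 choose 3) + (17 choose 4) + (17 choose 5) + (17 choose 6) + (17 choose 7) + (17 choose 8) + (17 choose 9) + (17 choose 10) + 1
     = 1 + 17 + 136 + 680 + 2380 + 6188 + 12376 + 19448 + 24310 + 24310 + 19448 + 1
     = 109295.

109295


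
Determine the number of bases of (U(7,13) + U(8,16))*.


(M1+M2)* = M1* + M2*.
M1* = U(6,13), bases: C(13,6) = 1716.
M2* = U(8,16), bases: C(16,8) = 12870.
|B(M*)| = 1716 * 12870 = 22084920.

22084920


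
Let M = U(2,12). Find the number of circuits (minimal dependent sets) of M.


In U(2,12), circuits are the (3)-element subsets.
Any set of 3 elements is dependent, and removing any one element gives
an independent set of size 2, so it is a minimal dependent set.
Number of circuits = (12 choose 3) = 220.

220


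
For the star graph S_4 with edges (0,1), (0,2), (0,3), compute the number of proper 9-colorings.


P(tree, k) = k * (k-1)^(3) for any tree on 4 vertices.
P(9) = 9 * 8^3 = 9 * 512 = 4608.

4608


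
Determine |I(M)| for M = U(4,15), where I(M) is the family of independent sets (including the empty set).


Independent sets of U(4,15) are all subsets of size <= 4.
Count = (15 choose 0) + (15 choose 1) + (15 choose 2) + (15 choose 3) + (15 choose 4)
     = 1 + 15 + 105 + 455 + 1365
     = 1941.

1941


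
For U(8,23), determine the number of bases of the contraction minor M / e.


Contracting e from U(8,23) gives U(7,22).
Bases of U(7,22) = (22 choose 7) = 170544.

170544


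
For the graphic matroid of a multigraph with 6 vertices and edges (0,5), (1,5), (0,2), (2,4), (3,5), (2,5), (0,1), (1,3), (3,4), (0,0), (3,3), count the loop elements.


In a graphic matroid, a loop is a self-loop edge (u,u) with rank 0.
Examining all 11 edges for self-loops...
Self-loops found: (0,0), (3,3)
Number of loops = 2.

2


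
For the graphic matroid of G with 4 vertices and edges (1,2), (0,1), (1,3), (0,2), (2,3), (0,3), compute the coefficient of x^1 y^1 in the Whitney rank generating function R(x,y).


R(x,y) = sum over A in 2^E of x^(r(E)-r(A)) * y^(|A|-r(A)).
G has 4 vertices, 6 edges. r(E) = 3.
Enumerate all 2^6 = 64 subsets.
Count subsets with r(E)-r(A)=1 and |A|-r(A)=1: 4.

4


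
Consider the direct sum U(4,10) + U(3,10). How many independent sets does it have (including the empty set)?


For a direct sum, |I(M1+M2)| = |I(M1)| * |I(M2)|.
|I(U(4,10))| = sum C(10,k) for k=0..4 = 386.
|I(U(3,10))| = sum C(10,k) for k=0..3 = 176.
Total = 386 * 176 = 67936.

67936


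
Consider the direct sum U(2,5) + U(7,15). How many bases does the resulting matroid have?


Bases of a direct sum M1 + M2: |B| = |B(M1)| * |B(M2)|.
|B(U(2,5))| = C(5,2) = 10.
|B(U(7,15))| = C(15,7) = 6435.
Total bases = 10 * 6435 = 64350.

64350


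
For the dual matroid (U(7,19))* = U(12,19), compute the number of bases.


The dual of U(r,n) is U(n-r, n) = U(12,19).
Bases of U(12,19) are all (12)-element subsets.
|B(M*)| = C(19,12) = 19! / (12! * 7!) = 50388.

50388


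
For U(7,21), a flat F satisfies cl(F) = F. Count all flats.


Flats of U(7,21): every subset of size < 7 is a flat, plus E itself.
Count = (21 choose 0) + (21 choose 1) + (21 choose 2) + (21 choose 3) + (21 choose 4) + (21 choose 5) + (21 choose 6) + 1
     = 1 + 21 + 210 + 1330 + 5985 + 20349 + 54264 + 1
     = 82161.

82161


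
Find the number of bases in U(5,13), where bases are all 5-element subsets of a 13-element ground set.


Bases of U(5,13) are all 5-element subsets of the 13-element ground set.
Number of bases = C(13,5).
C(13,5) = 1287.

1287


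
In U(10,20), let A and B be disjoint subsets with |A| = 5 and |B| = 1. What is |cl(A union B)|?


|A union B| = 5 + 1 = 6 (disjoint).
In U(10,20), cl(S) = S if |S| < 10, else cl(S) = E.
Since 6 < 10, cl(A union B) = A union B.
|cl(A union B)| = 6.

6


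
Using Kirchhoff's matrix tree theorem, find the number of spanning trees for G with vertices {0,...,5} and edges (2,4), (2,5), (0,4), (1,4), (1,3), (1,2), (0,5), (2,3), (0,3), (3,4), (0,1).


By Kirchhoff's matrix tree theorem, the number of spanning trees equals
the determinant of any cofactor of the Laplacian matrix L.
G has 6 vertices and 11 edges.
Computing the (5 x 5) cofactor determinant gives 200.

200


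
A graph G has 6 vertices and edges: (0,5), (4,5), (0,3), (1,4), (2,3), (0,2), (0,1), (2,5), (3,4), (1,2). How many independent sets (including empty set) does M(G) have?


An independent set in a graphic matroid is an acyclic edge subset.
G has 6 vertices and 10 edges.
Enumerate all 2^10 = 1024 subsets, checking for acyclicity.
Total independent sets = 488.

488


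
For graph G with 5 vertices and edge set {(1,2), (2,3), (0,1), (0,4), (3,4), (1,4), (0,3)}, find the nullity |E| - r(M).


Cycle rank (nullity) = |E| - r(M) = |E| - (|V| - c).
|E| = 7, |V| = 5, c = 1.
Nullity = 7 - (5 - 1) = 7 - 4 = 3.

3


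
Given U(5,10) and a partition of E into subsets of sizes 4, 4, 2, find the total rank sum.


r(Ai) = min(|Ai|, 5) for each part.
Sum = min(4,5) + min(4,5) + min(2,5)
    = 4 + 4 + 2
    = 10.

10


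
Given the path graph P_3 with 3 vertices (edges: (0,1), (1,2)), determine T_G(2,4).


A path on 3 vertices is a tree with 2 edges.
T(x,y) = x^(2) for any tree.
T(2,4) = 2^2 = 4.

4


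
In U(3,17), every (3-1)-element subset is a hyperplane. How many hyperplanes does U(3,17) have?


Hyperplanes of U(3,17) are flats of rank 2.
In a uniform matroid, these are exactly the (2)-element subsets.
Count = C(17,2) = 17! / (2! * 15!) = 136.

136


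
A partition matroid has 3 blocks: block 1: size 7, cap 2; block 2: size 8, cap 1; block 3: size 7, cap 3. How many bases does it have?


A basis picks exactly ci elements from block i.
Number of bases = product of C(|Si|, ci).
= C(7,2) * C(8,1) * C(7,3)
= 21 * 8 * 35
= 5880.

5880


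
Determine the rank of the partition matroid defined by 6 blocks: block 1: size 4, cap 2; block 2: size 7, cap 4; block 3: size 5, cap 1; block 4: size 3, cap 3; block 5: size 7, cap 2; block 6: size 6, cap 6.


Rank of a partition matroid = sum of min(|Si|, ci) for each block.
= min(4,2) + min(7,4) + min(5,1) + min(3,3) + min(7,2) + min(6,6)
= 2 + 4 + 1 + 3 + 2 + 6
= 18.

18


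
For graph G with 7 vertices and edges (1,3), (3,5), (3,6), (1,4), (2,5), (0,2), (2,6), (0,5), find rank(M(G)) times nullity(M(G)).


r(M) = |V| - c = 7 - 1 = 6.
nullity = |E| - r(M) = 8 - 6 = 2.
Product = 6 * 2 = 12.

12


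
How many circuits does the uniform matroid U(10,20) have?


In U(10,20), circuits are the (11)-element subsets.
Any set of 11 elements is dependent, and removing any one element gives
an independent set of size 10, so it is a minimal dependent set.
Number of circuits = C(20,11) = 20! / (11! * 9!) = 167960.

167960


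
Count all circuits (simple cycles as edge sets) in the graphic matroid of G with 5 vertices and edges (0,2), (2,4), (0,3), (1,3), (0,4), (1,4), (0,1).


A circuit in a graphic matroid = edge set of a simple cycle.
G has 5 vertices and 7 edges.
Enumerating all minimal edge subsets forming cycles...
Total circuits found: 6.

6


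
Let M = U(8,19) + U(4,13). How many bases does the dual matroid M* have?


(M1+M2)* = M1* + M2*.
M1* = U(11,19), bases: C(19,11) = 75582.
M2* = U(9,13), bases: C(13,9) = 715.
|B(M*)| = 75582 * 715 = 54041130.

54041130


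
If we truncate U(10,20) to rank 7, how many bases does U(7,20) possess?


Truncating U(10,20) to rank 7 gives U(7,20).
Bases of U(7,20) are all 7-element subsets of 20 elements.
Number of bases = C(20,7) = 77520.

77520


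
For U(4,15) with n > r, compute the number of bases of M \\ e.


Deleting e from U(4,15) gives U(4,14) since n > r.
Bases of U(4,14) = C(14,4) = (14 * 13 * 12 * 11) / (1 * 2 * 3 * 4) = 1001.

1001


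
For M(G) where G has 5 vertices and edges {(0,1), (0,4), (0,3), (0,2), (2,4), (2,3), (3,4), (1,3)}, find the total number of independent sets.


An independent set in a graphic matroid is an acyclic edge subset.
G has 5 vertices and 8 edges.
Enumerate all 2^8 = 256 subsets, checking for acyclicity.
Total independent sets = 128.

128


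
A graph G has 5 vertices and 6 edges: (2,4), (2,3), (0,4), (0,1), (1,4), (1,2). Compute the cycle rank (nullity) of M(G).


Cycle rank (nullity) = |E| - r(M) = |E| - (|V| - c).
|E| = 6, |V| = 5, c = 1.
Nullity = 6 - (5 - 1) = 6 - 4 = 2.

2


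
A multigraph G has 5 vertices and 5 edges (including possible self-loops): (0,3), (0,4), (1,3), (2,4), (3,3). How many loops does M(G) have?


In a graphic matroid, a loop is a self-loop edge (u,u) with rank 0.
Examining all 5 edges for self-loops...
Self-loops found: (3,3)
Number of loops = 1.

1


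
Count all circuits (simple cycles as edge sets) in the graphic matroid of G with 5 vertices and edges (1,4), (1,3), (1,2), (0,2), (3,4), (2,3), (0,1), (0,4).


A circuit in a graphic matroid = edge set of a simple cycle.
G has 5 vertices and 8 edges.
Enumerating all minimal edge subsets forming cycles...
Total circuits found: 13.

13


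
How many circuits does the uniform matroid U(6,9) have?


In U(6,9), circuits are the (7)-element subsets.
Any set of 7 elements is dependent, and removing any one element gives
an independent set of size 6, so it is a minimal dependent set.
Number of circuits = C(9,7) = 36.

36


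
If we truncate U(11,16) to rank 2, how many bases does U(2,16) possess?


Truncating U(11,16) to rank 2 gives U(2,16).
Bases of U(2,16) are all 2-element subsets of 16 elements.
Number of bases = (16 choose 2) = 120.

120


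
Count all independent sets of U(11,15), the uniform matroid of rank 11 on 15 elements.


Independent sets of U(11,15) are all subsets of size <= 11.
Count = C(15,0) + C(15,1) + C(15,2) + C(15,3) + C(15,4) + C(15,5) + C(15,6) + C(15,7) + C(15,8) + C(15,9) + C(15,10) + C(15,11)
     = 1 + 15 + 105 + 455 + 1365 + 3003 + 5005 + 6435 + 6435 + 5005 + 3003 + 1365
     = 32192.

32192


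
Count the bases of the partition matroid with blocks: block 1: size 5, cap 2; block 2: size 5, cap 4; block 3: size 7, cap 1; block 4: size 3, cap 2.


A basis picks exactly ci elements from block i.
Number of bases = product of C(|Si|, ci).
= C(5,2) * C(5,4) * C(7,1) * C(3,2)
= 10 * 5 * 7 * 3
= 1050.

1050


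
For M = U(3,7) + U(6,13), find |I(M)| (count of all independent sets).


For a direct sum, |I(M1+M2)| = |I(M1)| * |I(M2)|.
|I(U(3,7))| = sum C(7,k) for k=0..3 = 64.
|I(U(6,13))| = sum C(13,k) for k=0..6 = 4096.
Total = 64 * 4096 = 262144.

262144


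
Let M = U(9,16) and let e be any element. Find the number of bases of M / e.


Contracting e from U(9,16) gives U(8,15).
Bases of U(8,15) = C(15,8) = 6435.

6435


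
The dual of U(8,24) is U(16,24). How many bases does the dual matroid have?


The dual of U(r,n) is U(n-r, n) = U(16,24).
Bases of U(16,24) are all (16)-element subsets.
|B(M*)| = C(24,16) = 735471.

735471


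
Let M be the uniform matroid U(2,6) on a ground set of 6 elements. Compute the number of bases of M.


Bases of U(2,6) are all 2-element subsets of the 6-element ground set.
Number of bases = C(6,2).
(6 choose 2) = 15.

15


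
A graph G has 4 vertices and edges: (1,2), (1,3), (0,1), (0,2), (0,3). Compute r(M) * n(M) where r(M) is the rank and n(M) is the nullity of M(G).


r(M) = |V| - c = 4 - 1 = 3.
nullity = |E| - r(M) = 5 - 3 = 2.
Product = 3 * 2 = 6.

6


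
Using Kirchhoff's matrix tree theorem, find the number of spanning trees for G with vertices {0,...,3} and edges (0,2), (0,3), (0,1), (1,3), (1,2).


By Kirchhoff's matrix tree theorem, the number of spanning trees equals
the determinant of any cofactor of the Laplacian matrix L.
G has 4 vertices and 5 edges.
Computing the (3 x 3) cofactor determinant gives 8.

8


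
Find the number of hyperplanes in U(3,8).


Hyperplanes of U(3,8) are flats of rank 2.
In a uniform matroid, these are exactly the (2)-element subsets.
Count = C(8,2) = 8! / (2! * 6!) = 28.

28


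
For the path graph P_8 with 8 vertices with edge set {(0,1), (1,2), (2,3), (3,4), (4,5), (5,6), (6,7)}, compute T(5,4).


A path on 8 vertices is a tree with 7 edges.
T(x,y) = x^(7) for any tree.
T(5,4) = 5^7 = 78125.

78125


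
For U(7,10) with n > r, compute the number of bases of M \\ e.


Deleting e from U(7,10) gives U(7,9) since n > r.
Bases of U(7,9) = C(9,7) = 9! / (7! * 2!) = 36.

36


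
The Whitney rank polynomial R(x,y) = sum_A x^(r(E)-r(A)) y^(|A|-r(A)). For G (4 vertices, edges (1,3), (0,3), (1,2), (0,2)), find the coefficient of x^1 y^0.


R(x,y) = sum over A in 2^E of x^(r(E)-r(A)) * y^(|A|-r(A)).
G has 4 vertices, 4 edges. r(E) = 3.
Enumerate all 2^4 = 16 subsets.
Count subsets with r(E)-r(A)=1 and |A|-r(A)=0: 6.

6


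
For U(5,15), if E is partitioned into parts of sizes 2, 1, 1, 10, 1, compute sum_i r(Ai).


r(Ai) = min(|Ai|, 5) for each part.
Sum = min(2,5) + min(1,5) + min(1,5) + min(10,5) + min(1,5)
    = 2 + 1 + 1 + 5 + 1
    = 10.

10


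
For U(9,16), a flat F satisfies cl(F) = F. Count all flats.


Flats of U(9,16): every subset of size < 9 is a flat, plus E itself.
Count = C(16,0) + C(16,1) + C(16,2) + C(16,3) + C(16,4) + C(16,5) + C(16,6) + C(16,7) + C(16,8) + 1
     = 1 + 16 + 120 + 560 + 1820 + 4368 + 8008 + 11440 + 12870 + 1
     = 39204.

39204


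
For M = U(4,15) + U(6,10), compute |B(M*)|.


(M1+M2)* = M1* + M2*.
M1* = U(11,15), bases: C(15,11) = 1365.
M2* = U(4,10), bases: C(10,4) = 210.
|B(M*)| = 1365 * 210 = 286650.

286650
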